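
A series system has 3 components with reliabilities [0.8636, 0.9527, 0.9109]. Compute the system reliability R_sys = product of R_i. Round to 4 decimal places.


Components: [0.8636, 0.9527, 0.9109]
After component 1 (R=0.8636): product = 0.8636
After component 2 (R=0.9527): product = 0.8228
After component 3 (R=0.9109): product = 0.7494
R_sys = 0.7494

0.7494


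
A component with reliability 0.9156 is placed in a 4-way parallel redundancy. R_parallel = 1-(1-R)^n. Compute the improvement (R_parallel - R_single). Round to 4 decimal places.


R_single = 0.9156, n = 4
1 - R_single = 0.0844
(1 - R_single)^n = 0.0844^4 = 0.0001
R_parallel = 1 - 0.0001 = 0.9999
Improvement = 0.9999 - 0.9156
Improvement = 0.0843

0.0843


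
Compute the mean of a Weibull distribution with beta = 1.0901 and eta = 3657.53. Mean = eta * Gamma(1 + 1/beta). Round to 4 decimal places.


beta = 1.0901, eta = 3657.53
1/beta = 0.9173
1 + 1/beta = 1.9173
Gamma(1.9173) = 0.9678
Mean = 3657.53 * 0.9678
Mean = 3539.8545

3539.8545


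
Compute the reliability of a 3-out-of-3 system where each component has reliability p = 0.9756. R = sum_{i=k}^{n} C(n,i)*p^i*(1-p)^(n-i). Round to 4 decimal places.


k = 3, n = 3, p = 0.9756
i=3: C(3,3)=1 * 0.9756^3 * 0.0244^0 = 0.9286
R = sum of terms = 0.9286

0.9286


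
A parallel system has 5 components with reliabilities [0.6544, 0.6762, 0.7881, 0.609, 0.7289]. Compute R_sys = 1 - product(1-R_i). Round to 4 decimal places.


Components: [0.6544, 0.6762, 0.7881, 0.609, 0.7289]
(1 - 0.6544) = 0.3456, running product = 0.3456
(1 - 0.6762) = 0.3238, running product = 0.1119
(1 - 0.7881) = 0.2119, running product = 0.0237
(1 - 0.609) = 0.391, running product = 0.0093
(1 - 0.7289) = 0.2711, running product = 0.0025
Product of (1-R_i) = 0.0025
R_sys = 1 - 0.0025 = 0.9975

0.9975


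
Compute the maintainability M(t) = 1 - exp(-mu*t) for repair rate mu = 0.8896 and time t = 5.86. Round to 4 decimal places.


mu = 0.8896, t = 5.86
mu * t = 0.8896 * 5.86 = 5.2131
exp(-5.2131) = 0.0054
M(t) = 1 - 0.0054
M(t) = 0.9946

0.9946


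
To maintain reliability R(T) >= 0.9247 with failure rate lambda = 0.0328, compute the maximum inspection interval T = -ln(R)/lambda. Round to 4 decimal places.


R_target = 0.9247
lambda = 0.0328
-ln(0.9247) = 0.0783
T = 0.0783 / 0.0328
T = 2.3868

2.3868


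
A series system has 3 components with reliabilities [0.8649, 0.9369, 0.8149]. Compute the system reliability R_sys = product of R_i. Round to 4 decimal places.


Components: [0.8649, 0.9369, 0.8149]
After component 1 (R=0.8649): product = 0.8649
After component 2 (R=0.9369): product = 0.8103
After component 3 (R=0.8149): product = 0.6603
R_sys = 0.6603

0.6603


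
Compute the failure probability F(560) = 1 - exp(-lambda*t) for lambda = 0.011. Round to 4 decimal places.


lambda = 0.011, t = 560
lambda * t = 6.16
exp(-6.16) = 0.0021
F(t) = 1 - 0.0021
F(t) = 0.9979

0.9979


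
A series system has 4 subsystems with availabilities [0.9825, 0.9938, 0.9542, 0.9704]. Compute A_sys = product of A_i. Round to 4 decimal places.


Subsystems: [0.9825, 0.9938, 0.9542, 0.9704]
After subsystem 1 (A=0.9825): product = 0.9825
After subsystem 2 (A=0.9938): product = 0.9764
After subsystem 3 (A=0.9542): product = 0.9317
After subsystem 4 (A=0.9704): product = 0.9041
A_sys = 0.9041

0.9041


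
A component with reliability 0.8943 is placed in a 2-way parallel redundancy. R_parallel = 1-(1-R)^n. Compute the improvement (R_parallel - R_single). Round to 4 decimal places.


R_single = 0.8943, n = 2
1 - R_single = 0.1057
(1 - R_single)^n = 0.1057^2 = 0.0112
R_parallel = 1 - 0.0112 = 0.9888
Improvement = 0.9888 - 0.8943
Improvement = 0.0945

0.0945


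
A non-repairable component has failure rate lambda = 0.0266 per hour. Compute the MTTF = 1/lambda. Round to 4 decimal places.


lambda = 0.0266
MTTF = 1 / 0.0266
MTTF = 37.594

37.594


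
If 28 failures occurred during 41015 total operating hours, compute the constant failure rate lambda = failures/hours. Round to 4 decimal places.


failures = 28
total_hours = 41015
lambda = 28 / 41015
lambda = 0.0007

0.0007


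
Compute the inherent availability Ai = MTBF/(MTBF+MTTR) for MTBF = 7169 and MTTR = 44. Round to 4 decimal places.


MTBF = 7169
MTTR = 44
MTBF + MTTR = 7213
Ai = 7169 / 7213
Ai = 0.9939

0.9939


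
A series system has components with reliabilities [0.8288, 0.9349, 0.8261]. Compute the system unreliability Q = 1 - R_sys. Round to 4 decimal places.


Components: [0.8288, 0.9349, 0.8261]
After component 1: product = 0.8288
After component 2: product = 0.7748
After component 3: product = 0.6401
R_sys = 0.6401
Q = 1 - 0.6401 = 0.3599

0.3599


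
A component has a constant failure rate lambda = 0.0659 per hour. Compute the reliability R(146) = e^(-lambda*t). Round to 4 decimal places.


lambda = 0.0659
t = 146
lambda * t = 9.6214
R(t) = e^(-9.6214)
R(t) = 0.0001

0.0001


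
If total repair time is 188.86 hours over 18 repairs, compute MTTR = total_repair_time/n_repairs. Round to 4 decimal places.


total_repair_time = 188.86
n_repairs = 18
MTTR = 188.86 / 18
MTTR = 10.4922

10.4922


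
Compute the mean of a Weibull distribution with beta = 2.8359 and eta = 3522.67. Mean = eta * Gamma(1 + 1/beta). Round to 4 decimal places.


beta = 2.8359, eta = 3522.67
1/beta = 0.3526
1 + 1/beta = 1.3526
Gamma(1.3526) = 0.8909
Mean = 3522.67 * 0.8909
Mean = 3138.3065

3138.3065


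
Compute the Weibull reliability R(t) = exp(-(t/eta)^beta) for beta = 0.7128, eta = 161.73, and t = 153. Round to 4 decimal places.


beta = 0.7128, eta = 161.73, t = 153
t/eta = 153 / 161.73 = 0.946
(t/eta)^beta = 0.946^0.7128 = 0.9612
R(t) = exp(-0.9612)
R(t) = 0.3824

0.3824


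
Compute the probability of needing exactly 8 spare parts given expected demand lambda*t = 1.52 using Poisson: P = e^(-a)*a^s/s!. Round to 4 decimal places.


a = 1.52, s = 8
e^(-a) = e^(-1.52) = 0.2187
a^s = 1.52^8 = 28.4937
s! = 40320
P = 0.2187 * 28.4937 / 40320
P = 0.0002

0.0002


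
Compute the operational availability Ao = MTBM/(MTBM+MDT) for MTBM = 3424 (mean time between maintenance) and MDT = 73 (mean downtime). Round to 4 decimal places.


MTBM = 3424
MDT = 73
MTBM + MDT = 3497
Ao = 3424 / 3497
Ao = 0.9791

0.9791


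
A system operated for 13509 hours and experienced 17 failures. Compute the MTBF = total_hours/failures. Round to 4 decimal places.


total_hours = 13509
failures = 17
MTBF = 13509 / 17
MTBF = 794.6471

794.6471


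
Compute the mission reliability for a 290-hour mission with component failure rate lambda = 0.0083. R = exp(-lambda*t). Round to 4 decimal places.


lambda = 0.0083
mission_time = 290
lambda * t = 0.0083 * 290 = 2.407
R = exp(-2.407)
R = 0.0901

0.0901


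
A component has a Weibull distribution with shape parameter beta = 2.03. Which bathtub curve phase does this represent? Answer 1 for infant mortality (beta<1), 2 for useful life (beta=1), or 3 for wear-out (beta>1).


beta = 2.03
Compare beta to 1:
beta < 1 => infant mortality (phase 1)
beta = 1 => useful life (phase 2)
beta > 1 => wear-out (phase 3)
Since beta = 2.03, this is wear-out (increasing failure rate)
Phase = 3

3


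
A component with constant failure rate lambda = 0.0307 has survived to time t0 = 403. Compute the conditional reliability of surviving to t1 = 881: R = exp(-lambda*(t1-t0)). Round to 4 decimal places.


lambda = 0.0307
t0 = 403, t1 = 881
t1 - t0 = 478
lambda * (t1-t0) = 0.0307 * 478 = 14.6746
R = exp(-14.6746)
R = 0.0

0.0


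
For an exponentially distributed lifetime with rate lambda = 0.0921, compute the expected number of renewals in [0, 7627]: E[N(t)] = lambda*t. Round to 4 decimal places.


lambda = 0.0921
t = 7627
E[N(t)] = lambda * t
E[N(t)] = 0.0921 * 7627
E[N(t)] = 702.4467

702.4467


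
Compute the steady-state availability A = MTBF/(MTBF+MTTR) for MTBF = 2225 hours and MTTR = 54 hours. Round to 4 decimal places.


MTBF = 2225
MTTR = 54
MTBF + MTTR = 2279
A = 2225 / 2279
A = 0.9763

0.9763


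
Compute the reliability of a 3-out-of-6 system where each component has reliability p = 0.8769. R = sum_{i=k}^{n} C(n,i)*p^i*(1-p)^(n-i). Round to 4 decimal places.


k = 3, n = 6, p = 0.8769
i=3: C(6,3)=20 * 0.8769^3 * 0.1231^3 = 0.0252
i=4: C(6,4)=15 * 0.8769^4 * 0.1231^2 = 0.1344
i=5: C(6,5)=6 * 0.8769^5 * 0.1231^1 = 0.383
i=6: C(6,6)=1 * 0.8769^6 * 0.1231^0 = 0.4547
R = sum of terms = 0.9972

0.9972


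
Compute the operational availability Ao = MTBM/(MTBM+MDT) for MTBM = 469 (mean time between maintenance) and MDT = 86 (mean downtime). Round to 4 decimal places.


MTBM = 469
MDT = 86
MTBM + MDT = 555
Ao = 469 / 555
Ao = 0.845

0.845


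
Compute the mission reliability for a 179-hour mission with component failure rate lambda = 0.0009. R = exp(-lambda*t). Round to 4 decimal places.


lambda = 0.0009
mission_time = 179
lambda * t = 0.0009 * 179 = 0.1611
R = exp(-0.1611)
R = 0.8512

0.8512


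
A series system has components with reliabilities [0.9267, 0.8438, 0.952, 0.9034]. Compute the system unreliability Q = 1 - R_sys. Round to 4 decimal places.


Components: [0.9267, 0.8438, 0.952, 0.9034]
After component 1: product = 0.9267
After component 2: product = 0.7819
After component 3: product = 0.7444
After component 4: product = 0.6725
R_sys = 0.6725
Q = 1 - 0.6725 = 0.3275

0.3275


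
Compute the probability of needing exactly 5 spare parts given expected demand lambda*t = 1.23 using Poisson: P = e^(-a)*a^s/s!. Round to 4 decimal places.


a = 1.23, s = 5
e^(-a) = e^(-1.23) = 0.2923
a^s = 1.23^5 = 2.8153
s! = 120
P = 0.2923 * 2.8153 / 120
P = 0.0069

0.0069


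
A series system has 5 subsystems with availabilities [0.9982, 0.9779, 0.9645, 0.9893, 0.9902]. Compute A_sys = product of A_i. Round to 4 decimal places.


Subsystems: [0.9982, 0.9779, 0.9645, 0.9893, 0.9902]
After subsystem 1 (A=0.9982): product = 0.9982
After subsystem 2 (A=0.9779): product = 0.9761
After subsystem 3 (A=0.9645): product = 0.9415
After subsystem 4 (A=0.9893): product = 0.9314
After subsystem 5 (A=0.9902): product = 0.9223
A_sys = 0.9223

0.9223


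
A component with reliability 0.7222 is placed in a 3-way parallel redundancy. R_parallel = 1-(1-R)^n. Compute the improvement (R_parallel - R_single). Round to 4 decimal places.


R_single = 0.7222, n = 3
1 - R_single = 0.2778
(1 - R_single)^n = 0.2778^3 = 0.0214
R_parallel = 1 - 0.0214 = 0.9786
Improvement = 0.9786 - 0.7222
Improvement = 0.2564

0.2564


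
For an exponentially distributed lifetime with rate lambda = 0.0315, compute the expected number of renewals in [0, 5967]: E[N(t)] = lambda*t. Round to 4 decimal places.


lambda = 0.0315
t = 5967
E[N(t)] = lambda * t
E[N(t)] = 0.0315 * 5967
E[N(t)] = 187.9605

187.9605


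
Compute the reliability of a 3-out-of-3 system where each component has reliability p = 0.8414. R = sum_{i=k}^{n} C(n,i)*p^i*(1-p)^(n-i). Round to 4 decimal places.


k = 3, n = 3, p = 0.8414
i=3: C(3,3)=1 * 0.8414^3 * 0.1586^0 = 0.5957
R = sum of terms = 0.5957

0.5957


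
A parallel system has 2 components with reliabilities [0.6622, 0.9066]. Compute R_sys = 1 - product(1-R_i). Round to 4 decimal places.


Components: [0.6622, 0.9066]
(1 - 0.6622) = 0.3378, running product = 0.3378
(1 - 0.9066) = 0.0934, running product = 0.0316
Product of (1-R_i) = 0.0316
R_sys = 1 - 0.0316 = 0.9684

0.9684


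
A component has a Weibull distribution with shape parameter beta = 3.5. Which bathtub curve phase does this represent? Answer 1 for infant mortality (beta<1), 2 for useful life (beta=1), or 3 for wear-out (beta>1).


beta = 3.5
Compare beta to 1:
beta < 1 => infant mortality (phase 1)
beta = 1 => useful life (phase 2)
beta > 1 => wear-out (phase 3)
Since beta = 3.5, this is wear-out (increasing failure rate)
Phase = 3

3


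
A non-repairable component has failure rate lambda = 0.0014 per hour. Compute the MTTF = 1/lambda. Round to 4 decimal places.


lambda = 0.0014
MTTF = 1 / 0.0014
MTTF = 714.2857

714.2857


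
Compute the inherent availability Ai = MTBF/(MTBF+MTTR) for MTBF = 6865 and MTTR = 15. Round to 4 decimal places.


MTBF = 6865
MTTR = 15
MTBF + MTTR = 6880
Ai = 6865 / 6880
Ai = 0.9978

0.9978


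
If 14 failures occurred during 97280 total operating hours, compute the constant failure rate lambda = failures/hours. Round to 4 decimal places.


failures = 14
total_hours = 97280
lambda = 14 / 97280
lambda = 0.0001

0.0001


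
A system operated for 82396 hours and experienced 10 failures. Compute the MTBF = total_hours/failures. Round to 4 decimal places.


total_hours = 82396
failures = 10
MTBF = 82396 / 10
MTBF = 8239.6

8239.6


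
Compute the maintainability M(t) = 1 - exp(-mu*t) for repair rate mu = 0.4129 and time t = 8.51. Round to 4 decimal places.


mu = 0.4129, t = 8.51
mu * t = 0.4129 * 8.51 = 3.5138
exp(-3.5138) = 0.0298
M(t) = 1 - 0.0298
M(t) = 0.9702

0.9702


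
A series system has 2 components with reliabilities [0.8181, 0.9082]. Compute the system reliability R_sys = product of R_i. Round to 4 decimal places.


Components: [0.8181, 0.9082]
After component 1 (R=0.8181): product = 0.8181
After component 2 (R=0.9082): product = 0.743
R_sys = 0.743

0.743


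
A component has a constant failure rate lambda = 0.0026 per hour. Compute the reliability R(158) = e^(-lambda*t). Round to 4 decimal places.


lambda = 0.0026
t = 158
lambda * t = 0.4108
R(t) = e^(-0.4108)
R(t) = 0.6631

0.6631


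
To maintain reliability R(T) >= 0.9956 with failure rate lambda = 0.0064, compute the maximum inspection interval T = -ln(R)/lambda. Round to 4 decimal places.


R_target = 0.9956
lambda = 0.0064
-ln(0.9956) = 0.0044
T = 0.0044 / 0.0064
T = 0.689

0.689


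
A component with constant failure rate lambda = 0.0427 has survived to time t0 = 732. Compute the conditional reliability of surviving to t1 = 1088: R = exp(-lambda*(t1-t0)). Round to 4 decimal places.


lambda = 0.0427
t0 = 732, t1 = 1088
t1 - t0 = 356
lambda * (t1-t0) = 0.0427 * 356 = 15.2012
R = exp(-15.2012)
R = 0.0

0.0


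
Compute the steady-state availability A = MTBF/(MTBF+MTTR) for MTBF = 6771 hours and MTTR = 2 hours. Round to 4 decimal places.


MTBF = 6771
MTTR = 2
MTBF + MTTR = 6773
A = 6771 / 6773
A = 0.9997

0.9997


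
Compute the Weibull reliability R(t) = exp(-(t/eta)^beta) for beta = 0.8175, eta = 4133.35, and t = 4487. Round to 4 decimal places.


beta = 0.8175, eta = 4133.35, t = 4487
t/eta = 4487 / 4133.35 = 1.0856
(t/eta)^beta = 1.0856^0.8175 = 1.0694
R(t) = exp(-1.0694)
R(t) = 0.3432

0.3432


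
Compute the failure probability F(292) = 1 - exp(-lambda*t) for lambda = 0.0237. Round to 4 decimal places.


lambda = 0.0237, t = 292
lambda * t = 6.9204
exp(-6.9204) = 0.001
F(t) = 1 - 0.001
F(t) = 0.999

0.999


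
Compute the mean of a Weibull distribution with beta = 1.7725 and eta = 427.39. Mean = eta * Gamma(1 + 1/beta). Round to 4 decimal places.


beta = 1.7725, eta = 427.39
1/beta = 0.5642
1 + 1/beta = 1.5642
Gamma(1.5642) = 0.89
Mean = 427.39 * 0.89
Mean = 380.3705

380.3705


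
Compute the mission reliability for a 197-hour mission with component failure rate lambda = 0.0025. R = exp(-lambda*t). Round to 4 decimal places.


lambda = 0.0025
mission_time = 197
lambda * t = 0.0025 * 197 = 0.4925
R = exp(-0.4925)
R = 0.6111

0.6111


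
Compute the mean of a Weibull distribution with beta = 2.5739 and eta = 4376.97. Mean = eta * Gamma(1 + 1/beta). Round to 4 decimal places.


beta = 2.5739, eta = 4376.97
1/beta = 0.3885
1 + 1/beta = 1.3885
Gamma(1.3885) = 0.8879
Mean = 4376.97 * 0.8879
Mean = 3886.5296

3886.5296


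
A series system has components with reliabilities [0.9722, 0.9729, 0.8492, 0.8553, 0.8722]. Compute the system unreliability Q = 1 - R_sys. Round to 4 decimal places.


Components: [0.9722, 0.9729, 0.8492, 0.8553, 0.8722]
After component 1: product = 0.9722
After component 2: product = 0.9459
After component 3: product = 0.8032
After component 4: product = 0.687
After component 5: product = 0.5992
R_sys = 0.5992
Q = 1 - 0.5992 = 0.4008

0.4008


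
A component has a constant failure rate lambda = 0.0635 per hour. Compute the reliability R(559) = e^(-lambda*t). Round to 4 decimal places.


lambda = 0.0635
t = 559
lambda * t = 35.4965
R(t) = e^(-35.4965)
R(t) = 0.0

0.0


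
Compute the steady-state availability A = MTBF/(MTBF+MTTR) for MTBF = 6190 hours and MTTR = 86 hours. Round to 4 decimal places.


MTBF = 6190
MTTR = 86
MTBF + MTTR = 6276
A = 6190 / 6276
A = 0.9863

0.9863


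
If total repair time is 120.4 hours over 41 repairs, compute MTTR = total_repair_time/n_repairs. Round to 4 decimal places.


total_repair_time = 120.4
n_repairs = 41
MTTR = 120.4 / 41
MTTR = 2.9366

2.9366


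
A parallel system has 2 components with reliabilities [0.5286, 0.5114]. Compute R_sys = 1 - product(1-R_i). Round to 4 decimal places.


Components: [0.5286, 0.5114]
(1 - 0.5286) = 0.4714, running product = 0.4714
(1 - 0.5114) = 0.4886, running product = 0.2303
Product of (1-R_i) = 0.2303
R_sys = 1 - 0.2303 = 0.7697

0.7697


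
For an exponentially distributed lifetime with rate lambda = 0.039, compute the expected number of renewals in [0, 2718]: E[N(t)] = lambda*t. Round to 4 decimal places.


lambda = 0.039
t = 2718
E[N(t)] = lambda * t
E[N(t)] = 0.039 * 2718
E[N(t)] = 106.002

106.002


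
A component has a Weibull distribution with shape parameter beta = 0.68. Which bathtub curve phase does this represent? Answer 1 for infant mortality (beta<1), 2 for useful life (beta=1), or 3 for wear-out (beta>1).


beta = 0.68
Compare beta to 1:
beta < 1 => infant mortality (phase 1)
beta = 1 => useful life (phase 2)
beta > 1 => wear-out (phase 3)
Since beta = 0.68, this is infant mortality (decreasing failure rate)
Phase = 1

1


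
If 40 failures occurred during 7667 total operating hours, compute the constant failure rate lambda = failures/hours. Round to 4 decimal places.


failures = 40
total_hours = 7667
lambda = 40 / 7667
lambda = 0.0052

0.0052


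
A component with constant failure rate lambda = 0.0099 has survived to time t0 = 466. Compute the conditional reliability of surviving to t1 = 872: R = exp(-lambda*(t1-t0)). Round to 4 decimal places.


lambda = 0.0099
t0 = 466, t1 = 872
t1 - t0 = 406
lambda * (t1-t0) = 0.0099 * 406 = 4.0194
R = exp(-4.0194)
R = 0.018

0.018


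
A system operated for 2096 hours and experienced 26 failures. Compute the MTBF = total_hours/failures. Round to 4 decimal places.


total_hours = 2096
failures = 26
MTBF = 2096 / 26
MTBF = 80.6154

80.6154


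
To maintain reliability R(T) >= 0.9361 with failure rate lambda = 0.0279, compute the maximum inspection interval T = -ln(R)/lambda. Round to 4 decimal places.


R_target = 0.9361
lambda = 0.0279
-ln(0.9361) = 0.066
T = 0.066 / 0.0279
T = 2.3668

2.3668


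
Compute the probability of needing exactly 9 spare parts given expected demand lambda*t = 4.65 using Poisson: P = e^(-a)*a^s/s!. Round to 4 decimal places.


a = 4.65, s = 9
e^(-a) = e^(-4.65) = 0.0096
a^s = 4.65^9 = 1016427.8965
s! = 362880
P = 0.0096 * 1016427.8965 / 362880
P = 0.0268

0.0268


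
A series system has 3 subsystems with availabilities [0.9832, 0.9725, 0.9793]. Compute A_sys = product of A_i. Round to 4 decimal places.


Subsystems: [0.9832, 0.9725, 0.9793]
After subsystem 1 (A=0.9832): product = 0.9832
After subsystem 2 (A=0.9725): product = 0.9562
After subsystem 3 (A=0.9793): product = 0.9364
A_sys = 0.9364

0.9364


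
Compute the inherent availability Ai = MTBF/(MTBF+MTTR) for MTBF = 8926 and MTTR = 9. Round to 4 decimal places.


MTBF = 8926
MTTR = 9
MTBF + MTTR = 8935
Ai = 8926 / 8935
Ai = 0.999

0.999


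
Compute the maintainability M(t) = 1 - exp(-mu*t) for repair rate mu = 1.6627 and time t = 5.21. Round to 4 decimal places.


mu = 1.6627, t = 5.21
mu * t = 1.6627 * 5.21 = 8.6627
exp(-8.6627) = 0.0002
M(t) = 1 - 0.0002
M(t) = 0.9998

0.9998


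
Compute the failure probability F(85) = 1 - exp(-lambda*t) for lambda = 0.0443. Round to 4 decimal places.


lambda = 0.0443, t = 85
lambda * t = 3.7655
exp(-3.7655) = 0.0232
F(t) = 1 - 0.0232
F(t) = 0.9768

0.9768


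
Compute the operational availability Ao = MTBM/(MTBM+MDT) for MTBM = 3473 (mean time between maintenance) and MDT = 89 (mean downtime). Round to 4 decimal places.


MTBM = 3473
MDT = 89
MTBM + MDT = 3562
Ao = 3473 / 3562
Ao = 0.975

0.975


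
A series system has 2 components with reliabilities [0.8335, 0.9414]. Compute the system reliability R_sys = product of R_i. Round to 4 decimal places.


Components: [0.8335, 0.9414]
After component 1 (R=0.8335): product = 0.8335
After component 2 (R=0.9414): product = 0.7847
R_sys = 0.7847

0.7847


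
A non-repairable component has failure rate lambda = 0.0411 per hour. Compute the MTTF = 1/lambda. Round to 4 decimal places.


lambda = 0.0411
MTTF = 1 / 0.0411
MTTF = 24.3309

24.3309


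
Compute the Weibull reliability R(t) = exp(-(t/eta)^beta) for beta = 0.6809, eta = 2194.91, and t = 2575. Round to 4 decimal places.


beta = 0.6809, eta = 2194.91, t = 2575
t/eta = 2575 / 2194.91 = 1.1732
(t/eta)^beta = 1.1732^0.6809 = 1.1149
R(t) = exp(-1.1149)
R(t) = 0.328

0.328


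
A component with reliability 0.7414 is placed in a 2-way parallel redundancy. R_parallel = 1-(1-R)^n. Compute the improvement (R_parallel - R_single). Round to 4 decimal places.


R_single = 0.7414, n = 2
1 - R_single = 0.2586
(1 - R_single)^n = 0.2586^2 = 0.0669
R_parallel = 1 - 0.0669 = 0.9331
Improvement = 0.9331 - 0.7414
Improvement = 0.1917

0.1917


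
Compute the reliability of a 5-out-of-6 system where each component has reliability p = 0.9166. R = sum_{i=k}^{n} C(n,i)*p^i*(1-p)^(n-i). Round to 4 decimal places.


k = 5, n = 6, p = 0.9166
i=5: C(6,5)=6 * 0.9166^5 * 0.0834^1 = 0.3238
i=6: C(6,6)=1 * 0.9166^6 * 0.0834^0 = 0.593
R = sum of terms = 0.9168

0.9168


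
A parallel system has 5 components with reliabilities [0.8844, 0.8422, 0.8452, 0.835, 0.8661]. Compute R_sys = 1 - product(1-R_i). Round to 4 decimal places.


Components: [0.8844, 0.8422, 0.8452, 0.835, 0.8661]
(1 - 0.8844) = 0.1156, running product = 0.1156
(1 - 0.8422) = 0.1578, running product = 0.0182
(1 - 0.8452) = 0.1548, running product = 0.0028
(1 - 0.835) = 0.165, running product = 0.0005
(1 - 0.8661) = 0.1339, running product = 0.0001
Product of (1-R_i) = 0.0001
R_sys = 1 - 0.0001 = 0.9999

0.9999


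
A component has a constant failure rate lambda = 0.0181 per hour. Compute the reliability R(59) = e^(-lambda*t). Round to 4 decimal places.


lambda = 0.0181
t = 59
lambda * t = 1.0679
R(t) = e^(-1.0679)
R(t) = 0.3437

0.3437


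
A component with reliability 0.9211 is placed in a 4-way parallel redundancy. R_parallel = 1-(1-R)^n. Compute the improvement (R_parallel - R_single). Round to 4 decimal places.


R_single = 0.9211, n = 4
1 - R_single = 0.0789
(1 - R_single)^n = 0.0789^4 = 0.0
R_parallel = 1 - 0.0 = 1.0
Improvement = 1.0 - 0.9211
Improvement = 0.0789

0.0789


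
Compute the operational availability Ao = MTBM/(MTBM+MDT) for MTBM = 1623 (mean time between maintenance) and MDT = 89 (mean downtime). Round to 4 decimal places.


MTBM = 1623
MDT = 89
MTBM + MDT = 1712
Ao = 1623 / 1712
Ao = 0.948

0.948


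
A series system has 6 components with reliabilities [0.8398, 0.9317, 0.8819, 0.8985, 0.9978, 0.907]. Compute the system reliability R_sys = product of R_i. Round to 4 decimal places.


Components: [0.8398, 0.9317, 0.8819, 0.8985, 0.9978, 0.907]
After component 1 (R=0.8398): product = 0.8398
After component 2 (R=0.9317): product = 0.7824
After component 3 (R=0.8819): product = 0.69
After component 4 (R=0.8985): product = 0.62
After component 5 (R=0.9978): product = 0.6186
After component 6 (R=0.907): product = 0.5611
R_sys = 0.5611

0.5611


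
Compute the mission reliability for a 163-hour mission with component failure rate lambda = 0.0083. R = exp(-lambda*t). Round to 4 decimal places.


lambda = 0.0083
mission_time = 163
lambda * t = 0.0083 * 163 = 1.3529
R = exp(-1.3529)
R = 0.2585

0.2585


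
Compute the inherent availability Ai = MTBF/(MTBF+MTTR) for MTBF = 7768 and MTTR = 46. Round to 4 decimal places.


MTBF = 7768
MTTR = 46
MTBF + MTTR = 7814
Ai = 7768 / 7814
Ai = 0.9941

0.9941


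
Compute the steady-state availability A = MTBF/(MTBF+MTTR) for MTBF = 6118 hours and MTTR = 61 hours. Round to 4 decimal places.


MTBF = 6118
MTTR = 61
MTBF + MTTR = 6179
A = 6118 / 6179
A = 0.9901

0.9901


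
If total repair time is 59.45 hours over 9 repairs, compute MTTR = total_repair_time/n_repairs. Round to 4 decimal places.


total_repair_time = 59.45
n_repairs = 9
MTTR = 59.45 / 9
MTTR = 6.6056

6.6056


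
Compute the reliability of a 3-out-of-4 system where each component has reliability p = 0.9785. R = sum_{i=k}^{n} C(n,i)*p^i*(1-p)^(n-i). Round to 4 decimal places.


k = 3, n = 4, p = 0.9785
i=3: C(4,3)=4 * 0.9785^3 * 0.0215^1 = 0.0806
i=4: C(4,4)=1 * 0.9785^4 * 0.0215^0 = 0.9167
R = sum of terms = 0.9973

0.9973


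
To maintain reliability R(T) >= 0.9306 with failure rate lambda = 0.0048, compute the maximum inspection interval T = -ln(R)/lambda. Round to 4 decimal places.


R_target = 0.9306
lambda = 0.0048
-ln(0.9306) = 0.0719
T = 0.0719 / 0.0048
T = 14.9845

14.9845


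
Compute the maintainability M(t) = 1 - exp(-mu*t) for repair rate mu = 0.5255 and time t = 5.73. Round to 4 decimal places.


mu = 0.5255, t = 5.73
mu * t = 0.5255 * 5.73 = 3.0111
exp(-3.0111) = 0.0492
M(t) = 1 - 0.0492
M(t) = 0.9508

0.9508


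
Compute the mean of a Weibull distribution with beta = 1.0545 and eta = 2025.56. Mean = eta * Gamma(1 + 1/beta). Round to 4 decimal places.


beta = 1.0545, eta = 2025.56
1/beta = 0.9483
1 + 1/beta = 1.9483
Gamma(1.9483) = 0.9792
Mean = 2025.56 * 0.9792
Mean = 1983.5063

1983.5063


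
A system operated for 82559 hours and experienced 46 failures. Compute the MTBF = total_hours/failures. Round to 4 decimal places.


total_hours = 82559
failures = 46
MTBF = 82559 / 46
MTBF = 1794.7609

1794.7609


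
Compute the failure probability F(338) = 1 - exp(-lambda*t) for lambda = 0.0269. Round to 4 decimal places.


lambda = 0.0269, t = 338
lambda * t = 9.0922
exp(-9.0922) = 0.0001
F(t) = 1 - 0.0001
F(t) = 0.9999

0.9999


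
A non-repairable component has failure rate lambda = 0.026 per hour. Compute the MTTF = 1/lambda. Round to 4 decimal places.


lambda = 0.026
MTTF = 1 / 0.026
MTTF = 38.4615

38.4615


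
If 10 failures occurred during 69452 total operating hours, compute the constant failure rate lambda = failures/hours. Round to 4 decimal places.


failures = 10
total_hours = 69452
lambda = 10 / 69452
lambda = 0.0001

0.0001


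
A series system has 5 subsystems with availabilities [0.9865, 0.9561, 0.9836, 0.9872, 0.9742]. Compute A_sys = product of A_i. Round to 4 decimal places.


Subsystems: [0.9865, 0.9561, 0.9836, 0.9872, 0.9742]
After subsystem 1 (A=0.9865): product = 0.9865
After subsystem 2 (A=0.9561): product = 0.9432
After subsystem 3 (A=0.9836): product = 0.9277
After subsystem 4 (A=0.9872): product = 0.9158
After subsystem 5 (A=0.9742): product = 0.8922
A_sys = 0.8922

0.8922


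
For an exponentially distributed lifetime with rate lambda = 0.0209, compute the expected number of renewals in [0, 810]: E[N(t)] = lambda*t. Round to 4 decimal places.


lambda = 0.0209
t = 810
E[N(t)] = lambda * t
E[N(t)] = 0.0209 * 810
E[N(t)] = 16.929

16.929


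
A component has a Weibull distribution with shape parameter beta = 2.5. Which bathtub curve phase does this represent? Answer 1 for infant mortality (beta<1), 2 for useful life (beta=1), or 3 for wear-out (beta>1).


beta = 2.5
Compare beta to 1:
beta < 1 => infant mortality (phase 1)
beta = 1 => useful life (phase 2)
beta > 1 => wear-out (phase 3)
Since beta = 2.5, this is wear-out (increasing failure rate)
Phase = 3

3


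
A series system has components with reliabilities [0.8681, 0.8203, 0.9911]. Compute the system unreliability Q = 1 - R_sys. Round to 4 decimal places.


Components: [0.8681, 0.8203, 0.9911]
After component 1: product = 0.8681
After component 2: product = 0.7121
After component 3: product = 0.7058
R_sys = 0.7058
Q = 1 - 0.7058 = 0.2942

0.2942


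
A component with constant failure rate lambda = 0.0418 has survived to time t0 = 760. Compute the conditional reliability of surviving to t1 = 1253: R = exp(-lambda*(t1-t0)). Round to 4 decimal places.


lambda = 0.0418
t0 = 760, t1 = 1253
t1 - t0 = 493
lambda * (t1-t0) = 0.0418 * 493 = 20.6074
R = exp(-20.6074)
R = 0.0

0.0


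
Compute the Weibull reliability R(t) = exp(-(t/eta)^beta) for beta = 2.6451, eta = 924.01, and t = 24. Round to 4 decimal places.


beta = 2.6451, eta = 924.01, t = 24
t/eta = 24 / 924.01 = 0.026
(t/eta)^beta = 0.026^2.6451 = 0.0001
R(t) = exp(-0.0001)
R(t) = 0.9999

0.9999


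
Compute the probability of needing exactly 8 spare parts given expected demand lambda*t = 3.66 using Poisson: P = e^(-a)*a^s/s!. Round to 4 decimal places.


a = 3.66, s = 8
e^(-a) = e^(-3.66) = 0.0257
a^s = 3.66^8 = 32199.467
s! = 40320
P = 0.0257 * 32199.467 / 40320
P = 0.0205

0.0205


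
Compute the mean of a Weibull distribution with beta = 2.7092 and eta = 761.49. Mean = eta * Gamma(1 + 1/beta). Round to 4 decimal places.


beta = 2.7092, eta = 761.49
1/beta = 0.3691
1 + 1/beta = 1.3691
Gamma(1.3691) = 0.8894
Mean = 761.49 * 0.8894
Mean = 677.2593

677.2593


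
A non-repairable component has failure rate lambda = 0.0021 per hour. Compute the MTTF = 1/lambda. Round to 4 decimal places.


lambda = 0.0021
MTTF = 1 / 0.0021
MTTF = 476.1905

476.1905


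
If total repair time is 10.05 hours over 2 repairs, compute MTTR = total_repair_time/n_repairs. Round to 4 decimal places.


total_repair_time = 10.05
n_repairs = 2
MTTR = 10.05 / 2
MTTR = 5.025

5.025


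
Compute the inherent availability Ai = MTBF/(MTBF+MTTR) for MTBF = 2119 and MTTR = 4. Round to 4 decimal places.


MTBF = 2119
MTTR = 4
MTBF + MTTR = 2123
Ai = 2119 / 2123
Ai = 0.9981

0.9981


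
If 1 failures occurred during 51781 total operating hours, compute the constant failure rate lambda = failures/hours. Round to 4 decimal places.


failures = 1
total_hours = 51781
lambda = 1 / 51781
lambda = 0.0

0.0


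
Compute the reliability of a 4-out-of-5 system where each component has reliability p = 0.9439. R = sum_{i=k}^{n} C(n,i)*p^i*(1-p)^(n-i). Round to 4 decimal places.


k = 4, n = 5, p = 0.9439
i=4: C(5,4)=5 * 0.9439^4 * 0.0561^1 = 0.2227
i=5: C(5,5)=1 * 0.9439^5 * 0.0561^0 = 0.7493
R = sum of terms = 0.9719

0.9719


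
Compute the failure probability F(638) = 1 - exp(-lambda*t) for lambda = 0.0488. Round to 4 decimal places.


lambda = 0.0488, t = 638
lambda * t = 31.1344
exp(-31.1344) = 0.0
F(t) = 1 - 0.0
F(t) = 1.0

1.0


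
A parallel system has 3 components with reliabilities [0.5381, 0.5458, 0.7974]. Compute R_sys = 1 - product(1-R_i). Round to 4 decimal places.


Components: [0.5381, 0.5458, 0.7974]
(1 - 0.5381) = 0.4619, running product = 0.4619
(1 - 0.5458) = 0.4542, running product = 0.2098
(1 - 0.7974) = 0.2026, running product = 0.0425
Product of (1-R_i) = 0.0425
R_sys = 1 - 0.0425 = 0.9575

0.9575


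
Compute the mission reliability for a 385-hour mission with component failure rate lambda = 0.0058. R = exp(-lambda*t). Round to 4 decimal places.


lambda = 0.0058
mission_time = 385
lambda * t = 0.0058 * 385 = 2.233
R = exp(-2.233)
R = 0.1072

0.1072


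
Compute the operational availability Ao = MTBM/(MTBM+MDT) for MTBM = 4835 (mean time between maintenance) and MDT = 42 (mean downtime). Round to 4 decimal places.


MTBM = 4835
MDT = 42
MTBM + MDT = 4877
Ao = 4835 / 4877
Ao = 0.9914

0.9914


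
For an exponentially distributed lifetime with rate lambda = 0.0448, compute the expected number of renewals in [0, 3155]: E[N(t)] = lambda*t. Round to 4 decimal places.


lambda = 0.0448
t = 3155
E[N(t)] = lambda * t
E[N(t)] = 0.0448 * 3155
E[N(t)] = 141.344

141.344


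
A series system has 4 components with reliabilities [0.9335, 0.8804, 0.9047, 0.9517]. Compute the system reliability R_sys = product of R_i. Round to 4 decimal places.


Components: [0.9335, 0.8804, 0.9047, 0.9517]
After component 1 (R=0.9335): product = 0.9335
After component 2 (R=0.8804): product = 0.8219
After component 3 (R=0.9047): product = 0.7435
After component 4 (R=0.9517): product = 0.7076
R_sys = 0.7076

0.7076


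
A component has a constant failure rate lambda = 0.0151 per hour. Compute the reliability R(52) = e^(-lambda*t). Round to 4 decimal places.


lambda = 0.0151
t = 52
lambda * t = 0.7852
R(t) = e^(-0.7852)
R(t) = 0.456

0.456


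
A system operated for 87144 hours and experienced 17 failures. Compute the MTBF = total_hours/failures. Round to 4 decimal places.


total_hours = 87144
failures = 17
MTBF = 87144 / 17
MTBF = 5126.1176

5126.1176


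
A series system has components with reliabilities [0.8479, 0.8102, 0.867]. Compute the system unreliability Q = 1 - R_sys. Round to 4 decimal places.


Components: [0.8479, 0.8102, 0.867]
After component 1: product = 0.8479
After component 2: product = 0.687
After component 3: product = 0.5956
R_sys = 0.5956
Q = 1 - 0.5956 = 0.4044

0.4044


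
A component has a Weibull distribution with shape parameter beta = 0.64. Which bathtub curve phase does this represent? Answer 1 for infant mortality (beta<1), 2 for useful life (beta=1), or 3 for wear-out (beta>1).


beta = 0.64
Compare beta to 1:
beta < 1 => infant mortality (phase 1)
beta = 1 => useful life (phase 2)
beta > 1 => wear-out (phase 3)
Since beta = 0.64, this is infant mortality (decreasing failure rate)
Phase = 1

1


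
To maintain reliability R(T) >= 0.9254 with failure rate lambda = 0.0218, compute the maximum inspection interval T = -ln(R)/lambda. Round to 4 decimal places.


R_target = 0.9254
lambda = 0.0218
-ln(0.9254) = 0.0775
T = 0.0775 / 0.0218
T = 3.5564

3.5564


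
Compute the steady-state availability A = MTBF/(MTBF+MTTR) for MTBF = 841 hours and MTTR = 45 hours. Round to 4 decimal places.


MTBF = 841
MTTR = 45
MTBF + MTTR = 886
A = 841 / 886
A = 0.9492

0.9492


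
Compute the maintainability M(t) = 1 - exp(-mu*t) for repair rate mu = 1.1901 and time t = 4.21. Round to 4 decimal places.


mu = 1.1901, t = 4.21
mu * t = 1.1901 * 4.21 = 5.0103
exp(-5.0103) = 0.0067
M(t) = 1 - 0.0067
M(t) = 0.9933

0.9933


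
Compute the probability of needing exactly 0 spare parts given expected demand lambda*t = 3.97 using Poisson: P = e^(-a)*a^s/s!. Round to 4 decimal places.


a = 3.97, s = 0
e^(-a) = e^(-3.97) = 0.0189
a^s = 3.97^0 = 1.0
s! = 1
P = 0.0189 * 1.0 / 1
P = 0.0189

0.0189


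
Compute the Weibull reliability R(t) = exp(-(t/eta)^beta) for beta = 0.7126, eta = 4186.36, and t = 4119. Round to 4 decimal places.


beta = 0.7126, eta = 4186.36, t = 4119
t/eta = 4119 / 4186.36 = 0.9839
(t/eta)^beta = 0.9839^0.7126 = 0.9885
R(t) = exp(-0.9885)
R(t) = 0.3721

0.3721


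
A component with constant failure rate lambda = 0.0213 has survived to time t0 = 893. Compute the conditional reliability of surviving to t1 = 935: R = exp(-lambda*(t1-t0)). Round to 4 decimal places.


lambda = 0.0213
t0 = 893, t1 = 935
t1 - t0 = 42
lambda * (t1-t0) = 0.0213 * 42 = 0.8946
R = exp(-0.8946)
R = 0.4088

0.4088


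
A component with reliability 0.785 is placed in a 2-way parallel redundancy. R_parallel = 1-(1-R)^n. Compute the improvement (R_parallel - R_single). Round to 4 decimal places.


R_single = 0.785, n = 2
1 - R_single = 0.215
(1 - R_single)^n = 0.215^2 = 0.0462
R_parallel = 1 - 0.0462 = 0.9538
Improvement = 0.9538 - 0.785
Improvement = 0.1688

0.1688


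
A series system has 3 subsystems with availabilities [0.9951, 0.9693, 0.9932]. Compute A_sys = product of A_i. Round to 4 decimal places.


Subsystems: [0.9951, 0.9693, 0.9932]
After subsystem 1 (A=0.9951): product = 0.9951
After subsystem 2 (A=0.9693): product = 0.9646
After subsystem 3 (A=0.9932): product = 0.958
A_sys = 0.958

0.958


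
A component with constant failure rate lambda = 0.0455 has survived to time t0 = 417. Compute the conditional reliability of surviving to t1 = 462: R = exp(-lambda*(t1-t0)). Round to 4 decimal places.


lambda = 0.0455
t0 = 417, t1 = 462
t1 - t0 = 45
lambda * (t1-t0) = 0.0455 * 45 = 2.0475
R = exp(-2.0475)
R = 0.1291

0.1291


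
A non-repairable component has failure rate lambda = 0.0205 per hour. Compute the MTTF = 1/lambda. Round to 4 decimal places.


lambda = 0.0205
MTTF = 1 / 0.0205
MTTF = 48.7805

48.7805


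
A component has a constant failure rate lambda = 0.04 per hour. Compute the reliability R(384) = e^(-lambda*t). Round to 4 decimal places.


lambda = 0.04
t = 384
lambda * t = 15.36
R(t) = e^(-15.36)
R(t) = 0.0

0.0


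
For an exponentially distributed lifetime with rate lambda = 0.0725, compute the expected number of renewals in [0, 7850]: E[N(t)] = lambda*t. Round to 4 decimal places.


lambda = 0.0725
t = 7850
E[N(t)] = lambda * t
E[N(t)] = 0.0725 * 7850
E[N(t)] = 569.125

569.125


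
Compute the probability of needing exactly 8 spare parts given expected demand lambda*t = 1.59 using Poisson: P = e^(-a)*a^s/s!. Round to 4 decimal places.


a = 1.59, s = 8
e^(-a) = e^(-1.59) = 0.2039
a^s = 1.59^8 = 40.8486
s! = 40320
P = 0.2039 * 40.8486 / 40320
P = 0.0002

0.0002


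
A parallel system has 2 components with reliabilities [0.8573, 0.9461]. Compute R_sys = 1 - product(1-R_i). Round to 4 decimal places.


Components: [0.8573, 0.9461]
(1 - 0.8573) = 0.1427, running product = 0.1427
(1 - 0.9461) = 0.0539, running product = 0.0077
Product of (1-R_i) = 0.0077
R_sys = 1 - 0.0077 = 0.9923

0.9923


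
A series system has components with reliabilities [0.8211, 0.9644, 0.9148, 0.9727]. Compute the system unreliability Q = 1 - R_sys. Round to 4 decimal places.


Components: [0.8211, 0.9644, 0.9148, 0.9727]
After component 1: product = 0.8211
After component 2: product = 0.7919
After component 3: product = 0.7244
After component 4: product = 0.7046
R_sys = 0.7046
Q = 1 - 0.7046 = 0.2954

0.2954


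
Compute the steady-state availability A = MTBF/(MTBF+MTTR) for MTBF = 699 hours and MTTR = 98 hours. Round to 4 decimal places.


MTBF = 699
MTTR = 98
MTBF + MTTR = 797
A = 699 / 797
A = 0.877

0.877


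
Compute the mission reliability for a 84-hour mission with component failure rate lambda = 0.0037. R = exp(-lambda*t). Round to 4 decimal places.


lambda = 0.0037
mission_time = 84
lambda * t = 0.0037 * 84 = 0.3108
R = exp(-0.3108)
R = 0.7329

0.7329


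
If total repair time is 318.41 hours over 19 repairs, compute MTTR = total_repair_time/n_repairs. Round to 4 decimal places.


total_repair_time = 318.41
n_repairs = 19
MTTR = 318.41 / 19
MTTR = 16.7584

16.7584


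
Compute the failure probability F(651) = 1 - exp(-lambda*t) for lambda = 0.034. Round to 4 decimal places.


lambda = 0.034, t = 651
lambda * t = 22.134
exp(-22.134) = 0.0
F(t) = 1 - 0.0
F(t) = 1.0

1.0


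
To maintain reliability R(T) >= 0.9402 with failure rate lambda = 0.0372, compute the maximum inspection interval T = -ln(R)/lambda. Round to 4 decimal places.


R_target = 0.9402
lambda = 0.0372
-ln(0.9402) = 0.0617
T = 0.0617 / 0.0372
T = 1.6576

1.6576


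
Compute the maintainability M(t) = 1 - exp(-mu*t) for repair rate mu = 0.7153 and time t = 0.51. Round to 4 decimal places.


mu = 0.7153, t = 0.51
mu * t = 0.7153 * 0.51 = 0.3648
exp(-0.3648) = 0.6943
M(t) = 1 - 0.6943
M(t) = 0.3057

0.3057


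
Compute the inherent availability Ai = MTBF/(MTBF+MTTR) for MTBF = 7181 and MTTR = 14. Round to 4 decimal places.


MTBF = 7181
MTTR = 14
MTBF + MTTR = 7195
Ai = 7181 / 7195
Ai = 0.9981

0.9981
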